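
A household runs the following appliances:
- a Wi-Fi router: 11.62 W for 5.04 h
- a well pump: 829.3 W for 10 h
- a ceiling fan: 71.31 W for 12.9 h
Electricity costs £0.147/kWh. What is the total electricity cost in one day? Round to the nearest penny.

Wi-Fi router: 11.62 W × 5.04 h = 59 Wh = 0.05856 kWh
well pump: 829.3 W × 10 h = 8,293 Wh = 8.293 kWh
ceiling fan: 71.31 W × 12.9 h = 920 Wh = 0.9199 kWh
Total energy = 0.05856 + 8.293 + 0.9199 = 9.271 kWh
Cost = 9.271 kWh × £0.147 = £1.36

£1.36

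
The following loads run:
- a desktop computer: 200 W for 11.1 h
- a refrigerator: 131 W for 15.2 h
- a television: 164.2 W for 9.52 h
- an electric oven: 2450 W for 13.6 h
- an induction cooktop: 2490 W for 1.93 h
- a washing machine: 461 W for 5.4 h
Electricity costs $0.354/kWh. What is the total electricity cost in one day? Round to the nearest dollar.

$16

desktop computer: 200 W × 11.1 h = 2,220 Wh = 2.22 kWh
refrigerator: 131 W × 15.2 h = 1,991 Wh = 1.991 kWh
television: 164.2 W × 9.52 h = 1,563 Wh = 1.563 kWh
electric oven: 2450 W × 13.6 h = 33,320 Wh = 33.32 kWh
induction cooktop: 2490 W × 1.93 h = 4,806 Wh = 4.806 kWh
washing machine: 461 W × 5.4 h = 2,489 Wh = 2.489 kWh
Total energy = 2.22 + 1.991 + 1.563 + 33.32 + 4.806 + 2.489 = 46.39 kWh
Cost = 46.39 kWh × $0.354 = $16.42 ≈ $16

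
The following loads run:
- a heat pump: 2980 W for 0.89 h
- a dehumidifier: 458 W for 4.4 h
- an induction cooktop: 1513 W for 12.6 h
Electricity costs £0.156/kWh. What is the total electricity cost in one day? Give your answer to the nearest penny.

heat pump: 2980 W × 0.89 h = 2,652 Wh = 2.652 kWh
dehumidifier: 458 W × 4.4 h = 2,015 Wh = 2.015 kWh
induction cooktop: 1513 W × 12.6 h = 19,064 Wh = 19.06 kWh
Total energy = 2.652 + 2.015 + 19.06 = 23.73 kWh
Cost = 23.73 kWh × £0.156 = £3.70

£3.70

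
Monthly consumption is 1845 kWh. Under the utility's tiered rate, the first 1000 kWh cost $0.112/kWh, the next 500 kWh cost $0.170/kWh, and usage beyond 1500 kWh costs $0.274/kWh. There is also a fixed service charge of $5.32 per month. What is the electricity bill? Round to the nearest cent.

First 1000 kWh × $0.112 = $112.00
Next 500 kWh × $0.170 = $85.00
Remaining 345 kWh × $0.274 = $94.53
Energy charge = $291.53; + service $5.32 = $296.85

$296.85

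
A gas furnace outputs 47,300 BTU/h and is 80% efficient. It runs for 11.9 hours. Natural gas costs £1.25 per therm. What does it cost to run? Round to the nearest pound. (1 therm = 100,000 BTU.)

Heat delivered = 47,300 BTU/h × 11.9 h = 562,870 BTU
Gas input = 562,870 / 0.80 = 703,588 BTU
= 703,588 / 100,000 = 7.036 therm
Cost = 7.036 × £1.25/therm = £8.79 ≈ £9

£9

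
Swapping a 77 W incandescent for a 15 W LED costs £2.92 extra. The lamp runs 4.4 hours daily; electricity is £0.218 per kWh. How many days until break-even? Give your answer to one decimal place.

49.1 days

Power saved = 77 − 15 = 62 W
Daily energy saved = 62 W × 4.4 h = 272.8 Wh = 0.2728 kWh
Daily savings = 0.2728 × £0.218 = £0.0595
Payback = £2.92 / £0.0595 per day = 49.1 days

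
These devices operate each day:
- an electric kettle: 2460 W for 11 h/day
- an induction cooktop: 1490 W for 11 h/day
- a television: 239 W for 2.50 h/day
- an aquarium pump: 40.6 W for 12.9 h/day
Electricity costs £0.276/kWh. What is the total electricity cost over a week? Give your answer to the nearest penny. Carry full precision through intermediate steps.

£86.11

electric kettle: 2460 W × 11 h × 7 d = 189,420 Wh = 189.4 kWh
induction cooktop: 1490 W × 11 h × 7 d = 114,730 Wh = 114.7 kWh
television: 239 W × 2.50 h × 7 d = 4,182 Wh = 4.183 kWh
aquarium pump: 40.6 W × 12.9 h × 7 d = 3,666 Wh = 3.666 kWh
Total energy = 189.4 + 114.7 + 4.183 + 3.666 = 312 kWh
Cost = 312 kWh × £0.276 = £86.11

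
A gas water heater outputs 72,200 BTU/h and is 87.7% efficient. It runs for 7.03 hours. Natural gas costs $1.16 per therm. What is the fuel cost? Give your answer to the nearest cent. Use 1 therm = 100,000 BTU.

Heat delivered = 72,200 BTU/h × 7.03 h = 507,566 BTU
Gas input = 507,566 / 0.877 = 578,753 BTU
= 578,753 / 100,000 = 5.788 therm
Cost = 5.788 × $1.16/therm = $6.71

$6.71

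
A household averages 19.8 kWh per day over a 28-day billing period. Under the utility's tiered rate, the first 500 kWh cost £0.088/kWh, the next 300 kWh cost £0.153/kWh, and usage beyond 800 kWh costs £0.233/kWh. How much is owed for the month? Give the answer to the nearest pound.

£52

Usage = 19.8 kWh/day × 28 days = 554.4 kWh
First 500 kWh × £0.088 = £44.00
Next 54.4 kWh × £0.153 = £8.32
Remaining tier: 0 kWh (not reached)
Total = £52.32 ≈ £52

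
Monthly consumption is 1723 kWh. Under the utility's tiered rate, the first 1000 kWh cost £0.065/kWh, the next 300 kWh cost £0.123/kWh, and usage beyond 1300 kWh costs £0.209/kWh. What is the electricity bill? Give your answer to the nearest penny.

First 1000 kWh × £0.065 = £65.00
Next 300 kWh × £0.123 = £36.90
Remaining 423 kWh × £0.209 = £88.41
Total = £190.31

£190.31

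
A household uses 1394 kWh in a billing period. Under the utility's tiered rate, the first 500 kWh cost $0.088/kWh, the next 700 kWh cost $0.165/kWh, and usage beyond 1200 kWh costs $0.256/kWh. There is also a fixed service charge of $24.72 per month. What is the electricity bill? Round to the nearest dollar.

First 500 kWh × $0.088 = $44.00
Next 700 kWh × $0.165 = $115.50
Remaining 194 kWh × $0.256 = $49.66
Energy charge = $209.16; + service $24.72 = $233.88 ≈ $234

$234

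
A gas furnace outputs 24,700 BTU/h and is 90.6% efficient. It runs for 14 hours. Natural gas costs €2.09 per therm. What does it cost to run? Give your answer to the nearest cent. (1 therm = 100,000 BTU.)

€7.98

Heat delivered = 24,700 BTU/h × 14 h = 345,800 BTU
Gas input = 345,800 / 0.906 = 381,678 BTU
= 381,678 / 100,000 = 3.817 therm
Cost = 3.817 × €2.09/therm = €7.98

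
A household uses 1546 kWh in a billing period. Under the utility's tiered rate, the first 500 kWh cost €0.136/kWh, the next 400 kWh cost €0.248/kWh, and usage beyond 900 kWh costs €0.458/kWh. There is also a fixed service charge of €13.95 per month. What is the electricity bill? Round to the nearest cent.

€477.02

First 500 kWh × €0.136 = €68.00
Next 400 kWh × €0.248 = €99.20
Remaining 646 kWh × €0.458 = €295.87
Energy charge = €463.07; + service €13.95 = €477.02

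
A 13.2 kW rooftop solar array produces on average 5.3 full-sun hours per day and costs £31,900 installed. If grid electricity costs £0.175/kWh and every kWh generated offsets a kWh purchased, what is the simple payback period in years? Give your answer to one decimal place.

7.1 years

Daily generation = 13.2 kW × 5.3 h = 69.96 kWh
Annual generation = 69.96 × 365 = 25535 kWh
Annual savings = 25535 × £0.175 = £4,468.69
Payback = £31,900 / £4,468.69 = 7.14 years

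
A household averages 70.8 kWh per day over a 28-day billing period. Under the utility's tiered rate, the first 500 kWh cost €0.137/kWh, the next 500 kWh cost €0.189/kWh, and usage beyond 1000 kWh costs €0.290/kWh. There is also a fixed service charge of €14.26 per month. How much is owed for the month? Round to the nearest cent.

€462.16

Usage = 70.8 kWh/day × 28 days = 1982.4 kWh
First 500 kWh × €0.137 = €68.50
Next 500 kWh × €0.189 = €94.50
Remaining 982.4 kWh × €0.290 = €284.90
Energy charge = €447.90; + service €14.26 = €462.16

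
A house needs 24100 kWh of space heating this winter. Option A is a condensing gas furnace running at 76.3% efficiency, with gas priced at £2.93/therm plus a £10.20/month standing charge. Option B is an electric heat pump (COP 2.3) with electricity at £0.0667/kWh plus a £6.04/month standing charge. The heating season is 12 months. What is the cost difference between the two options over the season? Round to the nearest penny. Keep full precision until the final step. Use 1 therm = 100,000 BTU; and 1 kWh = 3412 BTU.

£2508.71

Heat load = 24100 kWh × 3412 = 82,229,200 BTU
Gas: input = 82,229,200 / 0.763 = 107,770,904 BTU = 1,078 therm → 1,078 × £2.93 = £3,157.69; + 12 × £10.20 standing = £3,280.09
Heat pump: 82,229,200 BTU / 3412 = 24,100 kWh heat; / 2.3 = 10,480 kWh in → × £0.0667 = £698.90; + 12 × £6.04 standing = £771.38
Difference = |£3,280.09 − £771.38| = £2,508.71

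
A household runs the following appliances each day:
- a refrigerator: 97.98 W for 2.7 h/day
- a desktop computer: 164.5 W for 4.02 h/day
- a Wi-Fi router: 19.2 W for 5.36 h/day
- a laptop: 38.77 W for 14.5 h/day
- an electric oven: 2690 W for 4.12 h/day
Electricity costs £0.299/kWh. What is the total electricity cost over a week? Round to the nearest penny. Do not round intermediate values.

£26.53

refrigerator: 97.98 W × 2.7 h × 7 d = 1,852 Wh = 1.852 kWh
desktop computer: 164.5 W × 4.02 h × 7 d = 4,629 Wh = 4.629 kWh
Wi-Fi router: 19.2 W × 5.36 h × 7 d = 720 Wh = 0.7204 kWh
laptop: 38.77 W × 14.5 h × 7 d = 3,935 Wh = 3.935 kWh
electric oven: 2690 W × 4.12 h × 7 d = 77,580 Wh = 77.58 kWh
Total energy = 1.852 + 4.629 + 0.7204 + 3.935 + 77.58 = 88.72 kWh
Cost = 88.72 kWh × £0.299 = £26.53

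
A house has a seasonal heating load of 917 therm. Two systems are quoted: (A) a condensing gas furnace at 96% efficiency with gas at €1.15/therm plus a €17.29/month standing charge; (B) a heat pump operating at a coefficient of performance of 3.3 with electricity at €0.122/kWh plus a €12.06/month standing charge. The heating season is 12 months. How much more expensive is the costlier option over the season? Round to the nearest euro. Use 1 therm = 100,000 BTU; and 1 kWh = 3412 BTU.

€168

Heat load = 917 therm × 100,000 = 91,700,000 BTU
Gas: input = 91,700,000 / 0.96 = 95,520,833 BTU = 955.2 therm → 955.2 × €1.15 = €1,098.49; + 12 × €17.29 standing = €1,305.97
Heat pump: 91,700,000 BTU / 3412 = 26,880 kWh heat; / 3.3 = 8,144 kWh in → × €0.122 = €993.59; + 12 × €12.06 standing = €1,138.31
Difference = |€1,305.97 − €1,138.31| = €167.66 ≈ €168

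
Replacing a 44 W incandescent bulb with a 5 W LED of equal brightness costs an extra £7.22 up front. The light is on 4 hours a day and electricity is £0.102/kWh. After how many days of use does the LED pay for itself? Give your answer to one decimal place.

Power saved = 44 − 5 = 39 W
Daily energy saved = 39 W × 4 h = 156 Wh = 0.156 kWh
Daily savings = 0.156 × £0.102 = £0.0159
Payback = £7.22 / £0.0159 per day = 453.7 days

453.7 days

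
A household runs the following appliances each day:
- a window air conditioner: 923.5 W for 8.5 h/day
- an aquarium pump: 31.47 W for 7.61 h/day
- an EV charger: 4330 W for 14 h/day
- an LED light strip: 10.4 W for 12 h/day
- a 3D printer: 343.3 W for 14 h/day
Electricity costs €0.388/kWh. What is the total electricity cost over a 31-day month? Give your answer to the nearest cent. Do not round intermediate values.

window air conditioner: 923.5 W × 8.5 h × 31 d = 243,342 Wh = 243.3 kWh
aquarium pump: 31.47 W × 7.61 h × 31 d = 7,424 Wh = 7.424 kWh
EV charger: 4330 W × 14 h × 31 d = 1,879,220 Wh = 1,879 kWh
LED light strip: 10.4 W × 12 h × 31 d = 3,869 Wh = 3.869 kWh
3D printer: 343.3 W × 14 h × 31 d = 148,992 Wh = 149 kWh
Total energy = 243.3 + 7.424 + 1,879 + 3.869 + 149 = 2,283 kWh
Cost = 2,283 kWh × €0.388 = €885.74

€885.74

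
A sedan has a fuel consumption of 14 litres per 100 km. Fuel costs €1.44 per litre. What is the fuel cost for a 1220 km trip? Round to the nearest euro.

Fuel = 14 L/100 km × 1220 km / 100 = 170.8 L
Cost = 170.8 L × €1.44/L = €245.95 ≈ €246

€246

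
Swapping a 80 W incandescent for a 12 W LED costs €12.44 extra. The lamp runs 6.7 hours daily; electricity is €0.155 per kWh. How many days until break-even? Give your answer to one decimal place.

176.2 days

Power saved = 80 − 12 = 68 W
Daily energy saved = 68 W × 6.7 h = 455.6 Wh = 0.4556 kWh
Daily savings = 0.4556 × €0.155 = €0.0706
Payback = €12.44 / €0.0706 per day = 176.2 days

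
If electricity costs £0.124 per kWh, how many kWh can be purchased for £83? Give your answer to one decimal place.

£83 / £0.124 per kWh = 669.4 kWh

669.4 kWh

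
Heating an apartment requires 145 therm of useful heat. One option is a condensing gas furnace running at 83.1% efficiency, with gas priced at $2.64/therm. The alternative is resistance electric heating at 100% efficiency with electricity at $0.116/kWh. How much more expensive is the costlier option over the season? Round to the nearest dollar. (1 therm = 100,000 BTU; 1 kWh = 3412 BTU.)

Heat load = 145 therm × 100,000 = 14,500,000 BTU
Gas: input = 14,500,000 / 0.831 = 17,448,857 BTU = 174.5 therm → 174.5 × $2.64 = $460.65
Electric: 14,500,000 BTU / 3412 = 4,250 kWh → × $0.116 = $492.97
Difference = |$460.65 − $492.97| = $32.32 ≈ $32

$32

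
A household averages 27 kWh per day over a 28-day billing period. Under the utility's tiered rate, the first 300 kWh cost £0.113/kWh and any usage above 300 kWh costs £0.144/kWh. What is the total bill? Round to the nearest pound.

£100

Usage = 27 kWh/day × 28 days = 756 kWh
First 300 kWh × £0.113 = £33.90
Remaining 456 kWh × £0.144 = £65.66
Total = £99.56 ≈ £100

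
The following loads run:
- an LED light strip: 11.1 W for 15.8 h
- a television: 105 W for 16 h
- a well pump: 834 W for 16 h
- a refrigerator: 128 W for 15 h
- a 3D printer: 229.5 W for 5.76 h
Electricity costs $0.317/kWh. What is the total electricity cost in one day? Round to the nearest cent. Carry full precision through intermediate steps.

$5.85

LED light strip: 11.1 W × 15.8 h = 175 Wh = 0.1754 kWh
television: 105 W × 16 h = 1,680 Wh = 1.68 kWh
well pump: 834 W × 16 h = 13,344 Wh = 13.34 kWh
refrigerator: 128 W × 15 h = 1,920 Wh = 1.92 kWh
3D printer: 229.5 W × 5.76 h = 1,322 Wh = 1.322 kWh
Total energy = 0.1754 + 1.68 + 13.34 + 1.92 + 1.322 = 18.44 kWh
Cost = 18.44 kWh × $0.317 = $5.85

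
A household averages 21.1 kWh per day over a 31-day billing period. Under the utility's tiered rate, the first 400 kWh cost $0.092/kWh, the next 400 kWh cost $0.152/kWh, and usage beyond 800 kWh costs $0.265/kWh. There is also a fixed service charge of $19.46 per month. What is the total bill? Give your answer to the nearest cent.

$94.88

Usage = 21.1 kWh/day × 31 days = 654.1 kWh
First 400 kWh × $0.092 = $36.80
Next 254.1 kWh × $0.152 = $38.62
Remaining tier: 0 kWh (not reached)
Energy charge = $75.42; + service $19.46 = $94.88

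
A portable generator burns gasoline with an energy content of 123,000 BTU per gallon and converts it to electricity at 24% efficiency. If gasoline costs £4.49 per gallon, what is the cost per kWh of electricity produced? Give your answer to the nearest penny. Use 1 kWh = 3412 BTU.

£0.52

Electrical output per gallon = 123,000 BTU × 0.24 / 3412 BTU/kWh = 8.652 kWh
Cost per kWh = £4.49 / 8.652 kWh = £0.519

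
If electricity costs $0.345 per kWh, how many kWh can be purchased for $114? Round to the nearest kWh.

330 kWh

$114 / $0.345 per kWh = 330.4 kWh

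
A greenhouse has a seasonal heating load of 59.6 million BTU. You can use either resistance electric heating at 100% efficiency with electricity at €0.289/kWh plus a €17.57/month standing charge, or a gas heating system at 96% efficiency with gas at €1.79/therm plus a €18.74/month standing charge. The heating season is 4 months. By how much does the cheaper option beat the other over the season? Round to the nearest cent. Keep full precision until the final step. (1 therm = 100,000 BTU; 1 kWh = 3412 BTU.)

Heat load = 59.6 × 10⁶ BTU = 59,600,000 BTU
Gas: input = 59,600,000 / 0.96 = 62,083,333 BTU = 620.8 therm → 620.8 × €1.79 = €1,111.29; + 4 × €18.74 standing = €1,186.25
Electric: 59,600,000 BTU / 3412 = 17,470 kWh → × €0.289 = €5,048.18; + 4 × €17.57 standing = €5,118.46
Difference = |€1,186.25 − €5,118.46| = €3,932.21

€3932.21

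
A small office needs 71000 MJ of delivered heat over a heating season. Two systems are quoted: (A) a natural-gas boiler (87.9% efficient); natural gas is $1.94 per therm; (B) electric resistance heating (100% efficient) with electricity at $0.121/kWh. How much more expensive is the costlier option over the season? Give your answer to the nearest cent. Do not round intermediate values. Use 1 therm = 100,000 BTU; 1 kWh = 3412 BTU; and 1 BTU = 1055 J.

$901.30

Heat load = 71000 MJ = 71,000,000,000 J / 1055 = 67,298,578 BTU
Gas: input = 67,298,578 / 0.879 = 76,562,660 BTU = 765.6 therm → 765.6 × $1.94 = $1,485.32
Electric: 67,298,578 BTU / 3412 = 19,720 kWh → × $0.121 = $2,386.61
Difference = |$1,485.32 − $2,386.61| = $901.30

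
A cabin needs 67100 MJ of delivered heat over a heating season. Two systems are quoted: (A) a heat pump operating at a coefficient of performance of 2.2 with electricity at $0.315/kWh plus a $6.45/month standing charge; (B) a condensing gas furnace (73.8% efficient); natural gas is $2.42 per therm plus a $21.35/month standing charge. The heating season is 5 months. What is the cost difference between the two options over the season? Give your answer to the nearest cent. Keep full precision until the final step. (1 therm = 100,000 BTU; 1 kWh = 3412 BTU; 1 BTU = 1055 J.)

$508.91

Heat load = 67100 MJ = 67,100,000,000 J / 1055 = 63,601,896 BTU
Gas: input = 63,601,896 / 0.738 = 86,181,431 BTU = 861.8 therm → 861.8 × $2.42 = $2,085.59; + 5 × $21.35 standing = $2,192.34
Heat pump: 63,601,896 BTU / 3412 = 18,640 kWh heat; / 2.2 = 8,473 kWh in → × $0.315 = $2,669.00; + 5 × $6.45 standing = $2,701.25
Difference = |$2,192.34 − $2,701.25| = $508.91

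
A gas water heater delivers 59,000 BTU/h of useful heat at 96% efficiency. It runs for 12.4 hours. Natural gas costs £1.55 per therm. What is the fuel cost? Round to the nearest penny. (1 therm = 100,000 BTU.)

£11.81

Heat delivered = 59,000 BTU/h × 12.4 h = 731,600 BTU
Gas input = 731,600 / 0.960 = 762,083 BTU
= 762,083 / 100,000 = 7.621 therm
Cost = 7.621 × £1.55/therm = £11.81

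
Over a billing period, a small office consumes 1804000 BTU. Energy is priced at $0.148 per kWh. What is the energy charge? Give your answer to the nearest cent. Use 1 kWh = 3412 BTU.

1804000 BTU × (0.00029308 kWh/BTU) = 528.7 kWh
Cost = 528.7 kWh × $0.148/kWh = $78.25

$78.25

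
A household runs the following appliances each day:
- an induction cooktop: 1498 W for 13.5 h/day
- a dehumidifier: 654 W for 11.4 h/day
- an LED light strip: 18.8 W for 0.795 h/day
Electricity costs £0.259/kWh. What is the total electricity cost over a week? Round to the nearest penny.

induction cooktop: 1498 W × 13.5 h × 7 d = 141,561 Wh = 141.6 kWh
dehumidifier: 654 W × 11.4 h × 7 d = 52,189 Wh = 52.19 kWh
LED light strip: 18.8 W × 0.795 h × 7 d = 105 Wh = 0.1046 kWh
Total energy = 141.6 + 52.19 + 0.1046 = 193.9 kWh
Cost = 193.9 kWh × £0.259 = £50.21

£50.21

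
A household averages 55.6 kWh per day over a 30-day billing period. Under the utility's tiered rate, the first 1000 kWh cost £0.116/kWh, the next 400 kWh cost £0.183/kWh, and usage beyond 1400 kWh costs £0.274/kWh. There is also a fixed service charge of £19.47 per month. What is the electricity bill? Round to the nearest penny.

Usage = 55.6 kWh/day × 30 days = 1668 kWh
First 1000 kWh × £0.116 = £116.00
Next 400 kWh × £0.183 = £73.20
Remaining 268 kWh × £0.274 = £73.43
Energy charge = £262.63; + service £19.47 = £282.10

£282.10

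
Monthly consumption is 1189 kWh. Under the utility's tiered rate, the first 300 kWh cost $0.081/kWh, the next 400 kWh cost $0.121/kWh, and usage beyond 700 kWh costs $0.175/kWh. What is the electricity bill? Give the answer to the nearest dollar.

$158

First 300 kWh × $0.081 = $24.30
Next 400 kWh × $0.121 = $48.40
Remaining 489 kWh × $0.175 = $85.57
Total = $158.27 ≈ $158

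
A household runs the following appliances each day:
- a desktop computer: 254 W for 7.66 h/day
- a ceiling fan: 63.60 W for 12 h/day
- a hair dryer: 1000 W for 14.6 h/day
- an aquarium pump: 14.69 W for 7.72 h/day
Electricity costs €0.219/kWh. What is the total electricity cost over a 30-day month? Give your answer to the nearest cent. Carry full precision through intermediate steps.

€114.46

desktop computer: 254 W × 7.66 h × 30 d = 58,369 Wh = 58.37 kWh
ceiling fan: 63.60 W × 12 h × 30 d = 22,896 Wh = 22.9 kWh
hair dryer: 1000 W × 14.6 h × 30 d = 438,000 Wh = 438 kWh
aquarium pump: 14.69 W × 7.72 h × 30 d = 3,402 Wh = 3.402 kWh
Total energy = 58.37 + 22.9 + 438 + 3.402 = 522.7 kWh
Cost = 522.7 kWh × €0.219 = €114.46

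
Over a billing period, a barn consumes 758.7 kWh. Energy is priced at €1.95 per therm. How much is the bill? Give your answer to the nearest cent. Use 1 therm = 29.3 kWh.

€50.49

758.7 kWh × (0.03413 therm/kWh) = 25.89 therm
Cost = 25.89 therm × €1.95/therm = €50.49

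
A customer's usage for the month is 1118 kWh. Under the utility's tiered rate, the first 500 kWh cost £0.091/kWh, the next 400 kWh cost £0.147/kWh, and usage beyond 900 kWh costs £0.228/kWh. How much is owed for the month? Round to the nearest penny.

£154.00

First 500 kWh × £0.091 = £45.50
Next 400 kWh × £0.147 = £58.80
Remaining 218 kWh × £0.228 = £49.70
Total = £154.00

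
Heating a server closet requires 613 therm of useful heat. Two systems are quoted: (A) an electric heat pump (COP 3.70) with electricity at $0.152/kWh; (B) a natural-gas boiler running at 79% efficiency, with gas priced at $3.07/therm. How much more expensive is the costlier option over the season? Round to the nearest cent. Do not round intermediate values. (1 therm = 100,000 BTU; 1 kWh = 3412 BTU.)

Heat load = 613 therm × 100,000 = 61,300,000 BTU
Gas: input = 61,300,000 / 0.790 = 77,594,937 BTU = 775.9 therm → 775.9 × $3.07 = $2,382.16
Heat pump: 61,300,000 BTU / 3412 = 17,970 kWh heat; / 3.70 = 4,856 kWh in → × $0.152 = $738.06
Difference = |$2,382.16 − $738.06| = $1,644.10

$1644.10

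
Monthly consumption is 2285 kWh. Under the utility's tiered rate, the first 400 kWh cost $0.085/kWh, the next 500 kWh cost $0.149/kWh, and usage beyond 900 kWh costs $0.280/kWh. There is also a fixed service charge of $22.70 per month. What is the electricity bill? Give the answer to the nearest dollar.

First 400 kWh × $0.085 = $34.00
Next 500 kWh × $0.149 = $74.50
Remaining 1385 kWh × $0.280 = $387.80
Energy charge = $496.30; + service $22.70 = $519.00

$519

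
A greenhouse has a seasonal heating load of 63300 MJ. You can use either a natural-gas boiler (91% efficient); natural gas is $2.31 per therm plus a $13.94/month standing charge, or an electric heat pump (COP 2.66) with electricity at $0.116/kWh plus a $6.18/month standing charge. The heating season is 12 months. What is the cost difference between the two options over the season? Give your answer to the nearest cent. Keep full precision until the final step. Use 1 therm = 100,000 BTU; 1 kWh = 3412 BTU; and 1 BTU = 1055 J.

$849.33

Heat load = 63300 MJ = 63,300,000,000 J / 1055 = 60,000,000 BTU
Gas: input = 60,000,000 / 0.91 = 65,934,066 BTU = 659.3 therm → 659.3 × $2.31 = $1,523.08; + 12 × $13.94 standing = $1,690.36
Heat pump: 60,000,000 BTU / 3412 = 17,580 kWh heat; / 2.66 = 6,611 kWh in → × $0.116 = $766.86; + 12 × $6.18 standing = $841.02
Difference = |$1,690.36 − $841.02| = $849.33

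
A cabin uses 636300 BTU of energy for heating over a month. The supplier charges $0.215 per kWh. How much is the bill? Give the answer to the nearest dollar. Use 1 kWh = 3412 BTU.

$40

636300 BTU × (0.00029308 kWh/BTU) = 186.5 kWh
Cost = 186.5 kWh × $0.215/kWh = $40.10 ≈ $40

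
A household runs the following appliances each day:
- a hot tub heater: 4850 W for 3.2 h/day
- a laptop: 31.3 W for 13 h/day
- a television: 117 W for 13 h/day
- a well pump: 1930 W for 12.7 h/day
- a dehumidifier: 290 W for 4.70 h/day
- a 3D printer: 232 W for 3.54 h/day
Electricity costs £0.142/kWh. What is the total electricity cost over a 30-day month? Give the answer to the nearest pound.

hot tub heater: 4850 W × 3.2 h × 30 d = 465,600 Wh = 465.6 kWh
laptop: 31.3 W × 13 h × 30 d = 12,207 Wh = 12.21 kWh
television: 117 W × 13 h × 30 d = 45,630 Wh = 45.63 kWh
well pump: 1930 W × 12.7 h × 30 d = 735,330 Wh = 735.3 kWh
dehumidifier: 290 W × 4.70 h × 30 d = 40,890 Wh = 40.89 kWh
3D printer: 232 W × 3.54 h × 30 d = 24,638 Wh = 24.64 kWh
Total energy = 465.6 + 12.21 + 45.63 + 735.3 + 40.89 + 24.64 = 1,324 kWh
Cost = 1,324 kWh × £0.142 = £188.05 ≈ £188

£188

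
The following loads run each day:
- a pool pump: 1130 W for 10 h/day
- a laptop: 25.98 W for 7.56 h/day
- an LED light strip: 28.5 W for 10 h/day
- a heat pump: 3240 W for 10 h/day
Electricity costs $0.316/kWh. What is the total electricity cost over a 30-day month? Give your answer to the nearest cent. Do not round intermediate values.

pool pump: 1130 W × 10 h × 30 d = 339,000 Wh = 339 kWh
laptop: 25.98 W × 7.56 h × 30 d = 5,892 Wh = 5.892 kWh
LED light strip: 28.5 W × 10 h × 30 d = 8,550 Wh = 8.55 kWh
heat pump: 3240 W × 10 h × 30 d = 972,000 Wh = 972 kWh
Total energy = 339 + 5.892 + 8.55 + 972 = 1,325 kWh
Cost = 1,325 kWh × $0.316 = $418.84

$418.84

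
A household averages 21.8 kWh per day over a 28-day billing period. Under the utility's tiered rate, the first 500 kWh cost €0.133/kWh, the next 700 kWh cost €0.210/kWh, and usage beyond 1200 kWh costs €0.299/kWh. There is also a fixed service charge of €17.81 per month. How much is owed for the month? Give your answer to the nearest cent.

€107.49

Usage = 21.8 kWh/day × 28 days = 610.4 kWh
First 500 kWh × €0.133 = €66.50
Next 110.4 kWh × €0.210 = €23.18
Remaining tier: 0 kWh (not reached)
Energy charge = €89.68; + service €17.81 = €107.49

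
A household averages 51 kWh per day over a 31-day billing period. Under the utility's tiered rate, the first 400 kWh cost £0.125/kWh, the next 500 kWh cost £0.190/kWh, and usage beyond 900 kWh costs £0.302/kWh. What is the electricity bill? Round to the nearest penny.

Usage = 51 kWh/day × 31 days = 1581 kWh
First 400 kWh × £0.125 = £50.00
Next 500 kWh × £0.190 = £95.00
Remaining 681 kWh × £0.302 = £205.66
Total = £350.66

£350.66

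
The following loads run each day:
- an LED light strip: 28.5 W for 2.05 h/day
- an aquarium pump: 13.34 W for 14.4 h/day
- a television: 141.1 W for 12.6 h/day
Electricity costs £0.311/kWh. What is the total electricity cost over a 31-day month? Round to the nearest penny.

LED light strip: 28.5 W × 2.05 h × 31 d = 1,811 Wh = 1.811 kWh
aquarium pump: 13.34 W × 14.4 h × 31 d = 5,955 Wh = 5.955 kWh
television: 141.1 W × 12.6 h × 31 d = 55,114 Wh = 55.11 kWh
Total energy = 1.811 + 5.955 + 55.11 = 62.88 kWh
Cost = 62.88 kWh × £0.311 = £19.56

£19.56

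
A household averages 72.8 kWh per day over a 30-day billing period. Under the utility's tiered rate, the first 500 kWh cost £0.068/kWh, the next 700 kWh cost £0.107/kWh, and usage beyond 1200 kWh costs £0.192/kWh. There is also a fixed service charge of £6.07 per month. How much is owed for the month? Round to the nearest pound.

£304

Usage = 72.8 kWh/day × 30 days = 2184 kWh
First 500 kWh × £0.068 = £34.00
Next 700 kWh × £0.107 = £74.90
Remaining 984 kWh × £0.192 = £188.93
Energy charge = £297.83; + service £6.07 = £303.90 ≈ £304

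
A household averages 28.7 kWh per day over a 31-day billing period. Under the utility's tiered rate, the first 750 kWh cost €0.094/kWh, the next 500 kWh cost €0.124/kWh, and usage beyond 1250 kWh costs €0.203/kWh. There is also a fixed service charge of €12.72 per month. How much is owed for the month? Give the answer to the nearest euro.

€101

Usage = 28.7 kWh/day × 31 days = 889.7 kWh
First 750 kWh × €0.094 = €70.50
Next 139.7 kWh × €0.124 = €17.32
Remaining tier: 0 kWh (not reached)
Energy charge = €87.82; + service €12.72 = €100.54 ≈ €101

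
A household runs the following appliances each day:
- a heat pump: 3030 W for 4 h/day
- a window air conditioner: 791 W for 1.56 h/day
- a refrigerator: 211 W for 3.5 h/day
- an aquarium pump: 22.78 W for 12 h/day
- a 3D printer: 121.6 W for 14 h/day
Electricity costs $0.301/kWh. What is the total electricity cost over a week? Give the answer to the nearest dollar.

$34

heat pump: 3030 W × 4 h × 7 d = 84,840 Wh = 84.84 kWh
window air conditioner: 791 W × 1.56 h × 7 d = 8,638 Wh = 8.638 kWh
refrigerator: 211 W × 3.5 h × 7 d = 5,170 Wh = 5.17 kWh
aquarium pump: 22.78 W × 12 h × 7 d = 1,914 Wh = 1.914 kWh
3D printer: 121.6 W × 14 h × 7 d = 11,917 Wh = 11.92 kWh
Total energy = 84.84 + 8.638 + 5.17 + 1.914 + 11.92 = 112.5 kWh
Cost = 112.5 kWh × $0.301 = $33.86 ≈ $34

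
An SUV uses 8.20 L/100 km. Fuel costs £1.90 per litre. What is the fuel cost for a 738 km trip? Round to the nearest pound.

£115

Fuel = 8.20 L/100 km × 738 km / 100 = 60.52 L
Cost = 60.52 L × £1.90/L = £114.98 ≈ £115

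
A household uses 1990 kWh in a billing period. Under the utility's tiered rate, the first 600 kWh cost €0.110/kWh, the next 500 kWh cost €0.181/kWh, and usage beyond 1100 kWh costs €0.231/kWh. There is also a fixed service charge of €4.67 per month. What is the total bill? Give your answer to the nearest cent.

First 600 kWh × €0.110 = €66.00
Next 500 kWh × €0.181 = €90.50
Remaining 890 kWh × €0.231 = €205.59
Energy charge = €362.09; + service €4.67 = €366.76

€366.76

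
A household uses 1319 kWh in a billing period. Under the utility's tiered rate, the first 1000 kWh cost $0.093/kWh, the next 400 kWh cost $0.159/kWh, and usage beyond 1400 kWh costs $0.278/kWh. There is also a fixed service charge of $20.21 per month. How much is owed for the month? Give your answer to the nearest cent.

$163.93

First 1000 kWh × $0.093 = $93.00
Next 319 kWh × $0.159 = $50.72
Remaining tier: 0 kWh (not reached)
Energy charge = $143.72; + service $20.21 = $163.93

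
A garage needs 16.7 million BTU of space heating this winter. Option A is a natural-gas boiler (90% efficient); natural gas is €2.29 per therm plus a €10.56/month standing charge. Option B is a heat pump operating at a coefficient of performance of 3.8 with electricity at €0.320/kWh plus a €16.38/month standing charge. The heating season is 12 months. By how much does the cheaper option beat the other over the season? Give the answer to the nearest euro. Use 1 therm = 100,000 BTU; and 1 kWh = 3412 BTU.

€57

Heat load = 16.7 × 10⁶ BTU = 16,700,000 BTU
Gas: input = 16,700,000 / 0.90 = 18,555,556 BTU = 185.6 therm → 185.6 × €2.29 = €424.92; + 12 × €10.56 standing = €551.64
Heat pump: 16,700,000 BTU / 3412 = 4,894 kWh heat; / 3.8 = 1,288 kWh in → × €0.320 = €412.17; + 12 × €16.38 standing = €608.73
Difference = |€551.64 − €608.73| = €57.09 ≈ €57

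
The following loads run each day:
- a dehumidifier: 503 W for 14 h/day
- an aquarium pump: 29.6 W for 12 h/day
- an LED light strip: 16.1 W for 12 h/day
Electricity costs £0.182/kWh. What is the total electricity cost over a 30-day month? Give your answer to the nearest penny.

dehumidifier: 503 W × 14 h × 30 d = 211,260 Wh = 211.3 kWh
aquarium pump: 29.6 W × 12 h × 30 d = 10,656 Wh = 10.66 kWh
LED light strip: 16.1 W × 12 h × 30 d = 5,796 Wh = 5.796 kWh
Total energy = 211.3 + 10.66 + 5.796 = 227.7 kWh
Cost = 227.7 kWh × £0.182 = £41.44

£41.44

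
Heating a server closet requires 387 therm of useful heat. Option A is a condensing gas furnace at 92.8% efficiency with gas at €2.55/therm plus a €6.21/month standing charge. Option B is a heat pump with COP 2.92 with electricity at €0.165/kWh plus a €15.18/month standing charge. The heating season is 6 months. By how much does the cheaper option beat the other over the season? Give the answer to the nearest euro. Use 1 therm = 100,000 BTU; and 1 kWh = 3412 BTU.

Heat load = 387 therm × 100,000 = 38,700,000 BTU
Gas: input = 38,700,000 / 0.928 = 41,702,586 BTU = 417 therm → 417 × €2.55 = €1,063.42; + 6 × €6.21 standing = €1,100.68
Heat pump: 38,700,000 BTU / 3412 = 11,340 kWh heat; / 2.92 = 3,884 kWh in → × €0.165 = €640.92; + 6 × €15.18 standing = €732.00
Difference = |€1,100.68 − €732.00| = €368.68 ≈ €369

€369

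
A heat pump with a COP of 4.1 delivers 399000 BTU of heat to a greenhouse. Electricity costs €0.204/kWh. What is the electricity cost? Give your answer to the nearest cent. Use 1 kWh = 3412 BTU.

€5.82

Heat delivered = 399,000 BTU / 3412 = 116.9 kWh
Electrical input = 116.9 kWh / 4.1 = 28.52 kWh
Cost = 28.52 × €0.204/kWh = €5.82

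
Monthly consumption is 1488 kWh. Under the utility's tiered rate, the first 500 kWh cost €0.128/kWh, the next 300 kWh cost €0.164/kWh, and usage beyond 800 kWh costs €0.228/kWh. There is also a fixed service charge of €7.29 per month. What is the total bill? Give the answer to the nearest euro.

€277

First 500 kWh × €0.128 = €64.00
Next 300 kWh × €0.164 = €49.20
Remaining 688 kWh × €0.228 = €156.86
Energy charge = €270.06; + service €7.29 = €277.35 ≈ €277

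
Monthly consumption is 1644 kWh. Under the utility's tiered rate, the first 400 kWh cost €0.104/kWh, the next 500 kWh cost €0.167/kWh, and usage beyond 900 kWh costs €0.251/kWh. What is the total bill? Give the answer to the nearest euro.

€312

First 400 kWh × €0.104 = €41.60
Next 500 kWh × €0.167 = €83.50
Remaining 744 kWh × €0.251 = €186.74
Total = €311.84 ≈ €312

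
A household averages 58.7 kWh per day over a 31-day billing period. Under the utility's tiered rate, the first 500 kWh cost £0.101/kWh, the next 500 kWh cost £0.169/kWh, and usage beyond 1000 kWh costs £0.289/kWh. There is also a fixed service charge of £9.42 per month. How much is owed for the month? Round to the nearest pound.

Usage = 58.7 kWh/day × 31 days = 1819.7 kWh
First 500 kWh × £0.101 = £50.50
Next 500 kWh × £0.169 = £84.50
Remaining 819.7 kWh × £0.289 = £236.89
Energy charge = £371.89; + service £9.42 = £381.31 ≈ £381

£381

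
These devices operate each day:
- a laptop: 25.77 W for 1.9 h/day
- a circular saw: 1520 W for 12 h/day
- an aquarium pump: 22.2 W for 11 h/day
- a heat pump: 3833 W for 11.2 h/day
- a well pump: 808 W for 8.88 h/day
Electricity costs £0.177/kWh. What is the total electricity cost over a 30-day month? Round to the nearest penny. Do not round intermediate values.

laptop: 25.77 W × 1.9 h × 30 d = 1,469 Wh = 1.469 kWh
circular saw: 1520 W × 12 h × 30 d = 547,200 Wh = 547.2 kWh
aquarium pump: 22.2 W × 11 h × 30 d = 7,326 Wh = 7.326 kWh
heat pump: 3833 W × 11.2 h × 30 d = 1,287,888 Wh = 1,288 kWh
well pump: 808 W × 8.88 h × 30 d = 215,251 Wh = 215.3 kWh
Total energy = 1.469 + 547.2 + 7.326 + 1,288 + 215.3 = 2,059 kWh
Cost = 2,059 kWh × £0.177 = £364.47

£364.47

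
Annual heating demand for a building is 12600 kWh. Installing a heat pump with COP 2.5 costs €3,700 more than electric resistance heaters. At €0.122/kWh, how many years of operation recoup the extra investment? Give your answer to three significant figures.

Resistance: 12600 kWh × €0.122 = €1,537.20/yr
Heat pump: 12600 / 2.5 = 5040 kWh in → × €0.122 = €614.88/yr
Annual savings = €922.32
Payback = €3,700 / €922.32 = 4.01 years

4.01 years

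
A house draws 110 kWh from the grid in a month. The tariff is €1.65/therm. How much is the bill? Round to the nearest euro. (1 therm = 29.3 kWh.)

€6

110 kWh × (0.03413 therm/kWh) = 3.754 therm
Cost = 3.754 therm × €1.65/therm = €6.19 ≈ €6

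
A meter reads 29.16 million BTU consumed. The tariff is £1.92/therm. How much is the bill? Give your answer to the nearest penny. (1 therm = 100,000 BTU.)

29.16 million BTU × (10 therm/million BTU) = 291.6 therm
Cost = 291.6 therm × £1.92/therm = £559.87

£559.87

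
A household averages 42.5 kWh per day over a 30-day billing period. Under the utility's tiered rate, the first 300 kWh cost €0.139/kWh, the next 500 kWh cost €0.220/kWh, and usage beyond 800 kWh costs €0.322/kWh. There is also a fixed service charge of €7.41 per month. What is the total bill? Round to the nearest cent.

€312.06

Usage = 42.5 kWh/day × 30 days = 1275 kWh
First 300 kWh × €0.139 = €41.70
Next 500 kWh × €0.220 = €110.00
Remaining 475 kWh × €0.322 = €152.95
Energy charge = €304.65; + service €7.41 = €312.06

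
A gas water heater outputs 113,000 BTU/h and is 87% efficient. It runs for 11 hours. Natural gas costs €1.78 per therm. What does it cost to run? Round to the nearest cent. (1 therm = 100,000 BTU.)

Heat delivered = 113,000 BTU/h × 11 h = 1,243,000 BTU
Gas input = 1,243,000 / 0.87 = 1,428,736 BTU
= 1,428,736 / 100,000 = 14.29 therm
Cost = 14.29 × €1.78/therm = €25.43

€25.43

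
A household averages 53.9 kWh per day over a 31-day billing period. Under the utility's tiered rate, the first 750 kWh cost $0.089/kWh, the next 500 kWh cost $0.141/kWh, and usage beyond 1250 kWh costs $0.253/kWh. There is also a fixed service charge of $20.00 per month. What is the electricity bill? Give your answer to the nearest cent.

Usage = 53.9 kWh/day × 31 days = 1670.9 kWh
First 750 kWh × $0.089 = $66.75
Next 500 kWh × $0.141 = $70.50
Remaining 420.9 kWh × $0.253 = $106.49
Energy charge = $243.74; + service $20.00 = $263.74

$263.74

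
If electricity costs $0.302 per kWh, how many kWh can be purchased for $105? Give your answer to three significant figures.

$105 / $0.302 per kWh = 347.7 kWh

348 kWh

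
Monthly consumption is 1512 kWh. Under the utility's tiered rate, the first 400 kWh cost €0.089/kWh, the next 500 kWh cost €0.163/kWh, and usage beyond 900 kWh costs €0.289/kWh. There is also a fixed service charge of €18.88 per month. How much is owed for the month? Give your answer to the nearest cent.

€312.85

First 400 kWh × €0.089 = €35.60
Next 500 kWh × €0.163 = €81.50
Remaining 612 kWh × €0.289 = €176.87
Energy charge = €293.97; + service €18.88 = €312.85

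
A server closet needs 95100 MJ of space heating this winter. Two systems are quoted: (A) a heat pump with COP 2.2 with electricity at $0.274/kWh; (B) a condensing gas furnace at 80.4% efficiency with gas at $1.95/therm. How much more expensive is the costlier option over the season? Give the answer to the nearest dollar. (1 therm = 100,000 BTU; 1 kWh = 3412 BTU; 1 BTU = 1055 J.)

$1104

Heat load = 95100 MJ = 95,100,000,000 J / 1055 = 90,142,180 BTU
Gas: input = 90,142,180 / 0.804 = 112,117,139 BTU = 1,121 therm → 1,121 × $1.95 = $2,186.28
Heat pump: 90,142,180 BTU / 3412 = 26,420 kWh heat; / 2.2 = 12,010 kWh in → × $0.274 = $3,290.39
Difference = |$2,186.28 − $3,290.39| = $1,104.10 ≈ $1104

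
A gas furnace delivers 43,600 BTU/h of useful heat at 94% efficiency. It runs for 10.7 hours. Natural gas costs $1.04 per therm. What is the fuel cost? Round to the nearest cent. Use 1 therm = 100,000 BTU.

$5.16

Heat delivered = 43,600 BTU/h × 10.7 h = 466,520 BTU
Gas input = 466,520 / 0.94 = 496,298 BTU
= 496,298 / 100,000 = 4.963 therm
Cost = 4.963 × $1.04/therm = $5.16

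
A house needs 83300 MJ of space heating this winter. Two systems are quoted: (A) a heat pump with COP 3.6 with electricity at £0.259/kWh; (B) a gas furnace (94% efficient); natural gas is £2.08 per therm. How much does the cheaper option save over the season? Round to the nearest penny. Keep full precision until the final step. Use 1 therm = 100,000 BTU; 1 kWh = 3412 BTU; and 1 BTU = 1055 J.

Heat load = 83300 MJ = 83,300,000,000 J / 1055 = 78,957,346 BTU
Gas: input = 78,957,346 / 0.94 = 83,997,177 BTU = 840 therm → 840 × £2.08 = £1,747.14
Heat pump: 78,957,346 BTU / 3412 = 23,140 kWh heat; / 3.6 = 6,428 kWh in → × £0.259 = £1,664.87
Difference = |£1,747.14 − £1,664.87| = £82.27

£82.27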